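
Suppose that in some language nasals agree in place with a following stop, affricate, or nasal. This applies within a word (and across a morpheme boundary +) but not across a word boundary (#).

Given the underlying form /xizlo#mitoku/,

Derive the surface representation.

[xizlo#mitoku]

no segment meets the rule's conditions; no change.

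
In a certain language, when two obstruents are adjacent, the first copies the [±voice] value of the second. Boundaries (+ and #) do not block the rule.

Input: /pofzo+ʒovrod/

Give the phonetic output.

[povzo+ʒovrod]

/f/ before /z/ (voiced) → [v]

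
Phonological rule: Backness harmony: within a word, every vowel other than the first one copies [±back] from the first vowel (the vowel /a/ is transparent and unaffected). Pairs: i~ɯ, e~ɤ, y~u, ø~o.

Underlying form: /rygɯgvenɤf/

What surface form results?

/ɯ/ harmonizes with /y/ ([-back]) → [i]
/ɤ/ harmonizes with /y/ ([-back]) → [e]

[rygigvenef]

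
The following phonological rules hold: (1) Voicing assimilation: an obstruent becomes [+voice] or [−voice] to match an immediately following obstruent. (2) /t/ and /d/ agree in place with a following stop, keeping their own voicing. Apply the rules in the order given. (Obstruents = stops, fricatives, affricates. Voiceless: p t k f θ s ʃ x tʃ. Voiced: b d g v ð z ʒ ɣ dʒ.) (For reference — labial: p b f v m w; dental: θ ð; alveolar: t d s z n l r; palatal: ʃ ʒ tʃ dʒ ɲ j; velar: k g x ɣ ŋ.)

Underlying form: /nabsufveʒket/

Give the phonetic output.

Rule 1: /b/ before /s/ (voiceless) → [p]
Rule 1: /f/ before /v/ (voiced) → [v]
Rule 1: /ʒ/ before /k/ (voiceless) → [ʃ]
After rule 1: napsuvveʃket
Rule 2: no segment meets the rule's conditions; no change.

[napsuvveʃket]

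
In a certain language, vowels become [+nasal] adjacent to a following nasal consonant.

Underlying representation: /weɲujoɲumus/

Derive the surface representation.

[wẽɲujõɲũmus]

/e/ before nasal /ɲ/ → [ẽ]
/o/ before nasal /ɲ/ → [õ]
/u/ before nasal /m/ → [ũ]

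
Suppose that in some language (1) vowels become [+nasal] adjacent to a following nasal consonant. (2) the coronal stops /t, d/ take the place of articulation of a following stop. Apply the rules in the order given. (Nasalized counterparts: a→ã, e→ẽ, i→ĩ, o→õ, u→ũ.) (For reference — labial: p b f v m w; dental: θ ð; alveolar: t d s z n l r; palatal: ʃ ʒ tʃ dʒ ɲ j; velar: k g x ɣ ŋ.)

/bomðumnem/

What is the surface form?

Rule 1: /o/ before nasal /m/ → [õ]
Rule 1: /u/ before nasal /m/ → [ũ]
Rule 1: /e/ before nasal /m/ → [ẽ]
After rule 1: bõmðũmnẽm
Rule 2: no segment meets the rule's conditions; no change.

[bõmðũmnẽm]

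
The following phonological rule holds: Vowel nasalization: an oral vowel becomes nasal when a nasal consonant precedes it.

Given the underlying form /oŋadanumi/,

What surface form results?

/a/ after nasal /ŋ/ → [ã]
/u/ after nasal /n/ → [ũ]
/i/ after nasal /m/ → [ĩ]

[oŋãdanũmĩ]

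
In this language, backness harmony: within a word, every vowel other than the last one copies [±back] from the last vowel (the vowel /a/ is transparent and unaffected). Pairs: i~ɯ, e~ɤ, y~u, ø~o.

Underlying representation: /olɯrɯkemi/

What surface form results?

[ølirikemi]

/o/ harmonizes with /i/ ([-back]) → [ø]
/ɯ/ harmonizes with /i/ ([-back]) → [i]
/ɯ/ harmonizes with /i/ ([-back]) → [i]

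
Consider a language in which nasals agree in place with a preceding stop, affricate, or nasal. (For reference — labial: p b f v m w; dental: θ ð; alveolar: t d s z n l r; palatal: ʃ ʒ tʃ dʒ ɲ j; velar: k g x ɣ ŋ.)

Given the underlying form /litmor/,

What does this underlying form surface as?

[litnor]

/m/ after /t/ (alveolar) → [n]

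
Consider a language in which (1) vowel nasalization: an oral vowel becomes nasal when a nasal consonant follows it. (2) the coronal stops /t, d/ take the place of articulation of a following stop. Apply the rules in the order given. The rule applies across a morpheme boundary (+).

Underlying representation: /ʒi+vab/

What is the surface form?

[ʒi+vab]

Rule 1: no segment meets the rule's conditions; no change.
After rule 1: ʒi+vab
Rule 2: no segment meets the rule's conditions; no change.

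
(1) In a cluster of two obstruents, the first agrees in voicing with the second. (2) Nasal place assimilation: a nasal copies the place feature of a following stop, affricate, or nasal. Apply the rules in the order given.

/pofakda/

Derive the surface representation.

[pofagda]

Rule 1: /k/ before /d/ (voiced) → [g]
After rule 1: pofagda
Rule 2: no segment meets the rule's conditions; no change.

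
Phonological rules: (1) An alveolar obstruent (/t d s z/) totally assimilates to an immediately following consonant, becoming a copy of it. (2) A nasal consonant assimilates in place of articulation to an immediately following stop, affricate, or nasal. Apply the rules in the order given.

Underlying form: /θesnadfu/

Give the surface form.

Rule 1: /s/ before /n/ → [n] (total assimilation)
Rule 1: /d/ before /f/ → [f] (total assimilation)
After rule 1: θennaffu
Rule 2: no segment meets the rule's conditions; no change.

[θennaffu]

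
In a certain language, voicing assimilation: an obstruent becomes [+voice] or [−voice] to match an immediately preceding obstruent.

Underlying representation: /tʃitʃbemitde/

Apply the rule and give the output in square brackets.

[tʃitʃpemitte]

/b/ after /tʃ/ (voiceless) → [p]
/d/ after /t/ (voiceless) → [t]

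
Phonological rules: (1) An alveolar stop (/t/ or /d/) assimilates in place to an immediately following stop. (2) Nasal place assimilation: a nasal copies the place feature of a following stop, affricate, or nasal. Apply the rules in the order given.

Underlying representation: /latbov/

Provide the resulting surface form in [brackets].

[lapbov]

Rule 1: /t/ before /b/ (labial) → [p]
After rule 1: lapbov
Rule 2: no segment meets the rule's conditions; no change.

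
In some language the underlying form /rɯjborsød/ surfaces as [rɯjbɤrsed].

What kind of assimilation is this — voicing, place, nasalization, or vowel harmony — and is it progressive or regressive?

vowel harmony, progressive

/o/→[ɤ] /ø/→[e].
Vowels agree with the first vowel, so the harmony is progressive.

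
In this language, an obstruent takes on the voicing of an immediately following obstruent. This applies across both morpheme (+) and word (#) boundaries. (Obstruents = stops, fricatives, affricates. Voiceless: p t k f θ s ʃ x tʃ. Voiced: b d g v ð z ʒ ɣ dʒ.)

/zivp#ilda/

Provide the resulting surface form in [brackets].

/v/ before /p/ (voiceless) → [f]

[zifp#ilda]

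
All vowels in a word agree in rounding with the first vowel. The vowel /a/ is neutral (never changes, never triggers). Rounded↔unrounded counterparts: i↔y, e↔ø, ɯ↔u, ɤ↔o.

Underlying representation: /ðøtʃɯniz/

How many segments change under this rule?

2

/ɯ/ harmonizes with /ø/ ([+round]) → [u]
/i/ harmonizes with /ø/ ([+round]) → [y]
2 segments change.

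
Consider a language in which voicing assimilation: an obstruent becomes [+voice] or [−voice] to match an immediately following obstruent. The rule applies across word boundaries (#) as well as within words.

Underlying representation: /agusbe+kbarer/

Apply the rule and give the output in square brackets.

/s/ before /b/ (voiced) → [z]
/k/ before /b/ (voiced) → [g]

[aguzbe+gbarer]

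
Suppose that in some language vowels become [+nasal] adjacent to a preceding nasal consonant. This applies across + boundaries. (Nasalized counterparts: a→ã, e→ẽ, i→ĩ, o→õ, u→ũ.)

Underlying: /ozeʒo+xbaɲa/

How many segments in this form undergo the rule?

1

/a/ after nasal /ɲ/ → [ã]
1 segment changes.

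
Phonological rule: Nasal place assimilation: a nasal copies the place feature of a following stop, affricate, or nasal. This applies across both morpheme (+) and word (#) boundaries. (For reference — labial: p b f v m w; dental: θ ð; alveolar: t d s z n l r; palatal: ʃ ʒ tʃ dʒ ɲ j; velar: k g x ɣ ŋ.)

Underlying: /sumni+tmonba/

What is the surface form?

[sunni+tmomba]

/m/ before /n/ (alveolar) → [n]
/n/ before /b/ (labial) → [m]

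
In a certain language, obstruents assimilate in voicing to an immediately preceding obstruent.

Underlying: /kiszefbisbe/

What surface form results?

[kissefpispe]

/z/ after /s/ (voiceless) → [s]
/b/ after /f/ (voiceless) → [p]
/b/ after /s/ (voiceless) → [p]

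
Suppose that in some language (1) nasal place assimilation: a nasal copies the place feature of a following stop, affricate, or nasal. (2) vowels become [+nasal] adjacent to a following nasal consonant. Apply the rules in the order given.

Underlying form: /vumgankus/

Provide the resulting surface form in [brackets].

Rule 1: /m/ before /g/ (velar) → [ŋ]
Rule 1: /n/ before /k/ (velar) → [ŋ]
After rule 1: vuŋgaŋkus
Rule 2: /u/ before nasal /ŋ/ → [ũ]
Rule 2: /a/ before nasal /ŋ/ → [ã]

[vũŋgãŋkus]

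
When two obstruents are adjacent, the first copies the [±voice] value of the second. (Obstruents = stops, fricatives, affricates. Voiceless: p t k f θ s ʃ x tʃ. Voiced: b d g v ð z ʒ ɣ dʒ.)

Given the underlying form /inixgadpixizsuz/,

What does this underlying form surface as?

/x/ before /g/ (voiced) → [ɣ]
/d/ before /p/ (voiceless) → [t]
/z/ before /s/ (voiceless) → [s]

[iniɣgatpixissuz]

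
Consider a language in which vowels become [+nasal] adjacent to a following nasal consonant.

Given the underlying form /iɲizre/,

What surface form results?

/i/ before nasal /ɲ/ → [ĩ]

[ĩɲizre]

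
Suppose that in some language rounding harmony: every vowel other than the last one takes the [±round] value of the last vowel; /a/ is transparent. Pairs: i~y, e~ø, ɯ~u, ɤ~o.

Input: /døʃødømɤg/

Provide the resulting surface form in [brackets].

/ø/ harmonizes with /ɤ/ ([-round]) → [e]
/ø/ harmonizes with /ɤ/ ([-round]) → [e]
/ø/ harmonizes with /ɤ/ ([-round]) → [e]

[deʃedemɤg]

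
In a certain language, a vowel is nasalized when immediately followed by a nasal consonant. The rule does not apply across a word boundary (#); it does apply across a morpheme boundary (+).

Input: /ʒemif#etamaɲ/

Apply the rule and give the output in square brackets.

/e/ before nasal /m/ → [ẽ]
/a/ before nasal /m/ → [ã]
/a/ before nasal /ɲ/ → [ã]

[ʒẽmif#etãmãɲ]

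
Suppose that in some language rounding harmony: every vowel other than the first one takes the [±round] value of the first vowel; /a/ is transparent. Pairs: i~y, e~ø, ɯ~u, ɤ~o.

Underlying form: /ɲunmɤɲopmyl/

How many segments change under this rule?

1

/ɤ/ harmonizes with /u/ ([+round]) → [o]
1 segment changes.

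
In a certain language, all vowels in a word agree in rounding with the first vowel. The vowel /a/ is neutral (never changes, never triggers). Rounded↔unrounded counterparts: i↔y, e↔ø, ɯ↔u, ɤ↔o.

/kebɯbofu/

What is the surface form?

/o/ harmonizes with /e/ ([-round]) → [ɤ]
/u/ harmonizes with /e/ ([-round]) → [ɯ]

[kebɯbɤfɯ]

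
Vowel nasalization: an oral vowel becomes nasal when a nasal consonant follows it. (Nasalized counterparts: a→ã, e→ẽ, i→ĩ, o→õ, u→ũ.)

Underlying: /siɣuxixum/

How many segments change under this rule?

/u/ before nasal /m/ → [ũ]
1 segment changes.

1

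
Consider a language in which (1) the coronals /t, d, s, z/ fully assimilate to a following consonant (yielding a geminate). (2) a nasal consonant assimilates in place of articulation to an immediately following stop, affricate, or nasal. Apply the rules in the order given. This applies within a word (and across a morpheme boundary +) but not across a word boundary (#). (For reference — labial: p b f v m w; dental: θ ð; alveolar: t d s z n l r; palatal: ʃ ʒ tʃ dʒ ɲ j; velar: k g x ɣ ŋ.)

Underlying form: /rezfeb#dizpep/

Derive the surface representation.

[reffeb#dippep]

Rule 1: /z/ before /f/ → [f] (total assimilation)
Rule 1: /z/ before /p/ → [p] (total assimilation)
After rule 1: reffeb#dippep
Rule 2: no segment meets the rule's conditions; no change.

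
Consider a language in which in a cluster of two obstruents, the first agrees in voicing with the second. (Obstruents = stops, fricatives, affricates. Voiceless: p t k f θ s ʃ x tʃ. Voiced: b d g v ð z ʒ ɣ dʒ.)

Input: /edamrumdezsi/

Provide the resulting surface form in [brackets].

/z/ before /s/ (voiceless) → [s]

[edamrumdessi]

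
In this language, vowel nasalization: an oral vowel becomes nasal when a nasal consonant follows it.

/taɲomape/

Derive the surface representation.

[tãɲõmape]

/a/ before nasal /ɲ/ → [ã]
/o/ before nasal /m/ → [õ]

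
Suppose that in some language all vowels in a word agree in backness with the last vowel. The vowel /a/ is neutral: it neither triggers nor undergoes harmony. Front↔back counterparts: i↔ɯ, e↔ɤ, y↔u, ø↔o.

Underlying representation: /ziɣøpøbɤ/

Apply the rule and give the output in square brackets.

/i/ harmonizes with /ɤ/ ([+back]) → [ɯ]
/ø/ harmonizes with /ɤ/ ([+back]) → [o]
/ø/ harmonizes with /ɤ/ ([+back]) → [o]

[zɯɣopobɤ]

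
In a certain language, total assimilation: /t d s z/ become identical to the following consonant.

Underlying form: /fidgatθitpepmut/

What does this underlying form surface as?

/d/ before /g/ → [g] (total assimilation)
/t/ before /θ/ → [θ] (total assimilation)
/t/ before /p/ → [p] (total assimilation)

[figgaθθippepmut]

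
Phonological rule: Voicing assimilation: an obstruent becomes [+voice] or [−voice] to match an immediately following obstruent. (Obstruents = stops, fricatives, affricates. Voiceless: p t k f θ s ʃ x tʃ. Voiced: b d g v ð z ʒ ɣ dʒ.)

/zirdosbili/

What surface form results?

/s/ before /b/ (voiced) → [z]

[zirdozbili]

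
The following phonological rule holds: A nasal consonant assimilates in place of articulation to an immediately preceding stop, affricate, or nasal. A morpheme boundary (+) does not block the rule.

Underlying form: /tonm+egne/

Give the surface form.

/m/ after /n/ (alveolar) → [n]
/n/ after /g/ (velar) → [ŋ]

[tonn+egŋe]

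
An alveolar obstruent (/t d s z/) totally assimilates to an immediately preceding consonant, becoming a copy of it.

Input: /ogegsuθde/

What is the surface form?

/s/ after /g/ → [g] (total assimilation)
/d/ after /θ/ → [θ] (total assimilation)

[ogegguθθe]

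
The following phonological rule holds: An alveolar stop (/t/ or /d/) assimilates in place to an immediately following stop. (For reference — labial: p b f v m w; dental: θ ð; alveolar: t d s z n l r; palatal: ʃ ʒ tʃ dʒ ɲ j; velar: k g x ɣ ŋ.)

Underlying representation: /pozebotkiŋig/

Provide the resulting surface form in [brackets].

[pozebokkiŋig]

/t/ before /k/ (velar) → [k]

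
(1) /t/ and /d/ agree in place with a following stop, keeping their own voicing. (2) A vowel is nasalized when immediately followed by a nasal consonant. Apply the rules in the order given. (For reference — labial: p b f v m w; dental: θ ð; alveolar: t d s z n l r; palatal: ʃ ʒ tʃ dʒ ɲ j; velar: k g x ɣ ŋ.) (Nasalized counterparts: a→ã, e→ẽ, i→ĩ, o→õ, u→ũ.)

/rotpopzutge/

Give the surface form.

Rule 1: /t/ before /p/ (labial) → [p]
Rule 1: /t/ before /g/ (velar) → [k]
After rule 1: roppopzukge
Rule 2: no segment meets the rule's conditions; no change.

[roppopzukge]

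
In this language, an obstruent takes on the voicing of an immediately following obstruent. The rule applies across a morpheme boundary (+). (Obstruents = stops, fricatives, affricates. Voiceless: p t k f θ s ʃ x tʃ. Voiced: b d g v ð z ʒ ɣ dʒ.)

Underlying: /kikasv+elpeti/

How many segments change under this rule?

/s/ before /v/ (voiced) → [z]
1 segment changes.

1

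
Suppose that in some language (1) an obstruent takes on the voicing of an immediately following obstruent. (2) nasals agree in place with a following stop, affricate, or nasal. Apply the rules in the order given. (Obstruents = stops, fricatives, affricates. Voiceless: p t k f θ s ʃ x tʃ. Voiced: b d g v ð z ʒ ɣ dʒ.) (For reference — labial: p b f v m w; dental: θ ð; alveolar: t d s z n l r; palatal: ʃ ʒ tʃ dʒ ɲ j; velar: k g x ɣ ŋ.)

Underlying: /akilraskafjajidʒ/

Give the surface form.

Rule 1: no segment meets the rule's conditions; no change.
After rule 1: akilraskafjajidʒ
Rule 2: no segment meets the rule's conditions; no change.

[akilraskafjajidʒ]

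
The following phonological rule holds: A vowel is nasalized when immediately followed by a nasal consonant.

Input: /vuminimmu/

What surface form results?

/u/ before nasal /m/ → [ũ]
/i/ before nasal /n/ → [ĩ]
/i/ before nasal /m/ → [ĩ]

[vũmĩnĩmmu]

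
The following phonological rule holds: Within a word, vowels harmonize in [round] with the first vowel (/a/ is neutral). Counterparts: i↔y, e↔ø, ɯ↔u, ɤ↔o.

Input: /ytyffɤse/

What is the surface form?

[ytyffosø]

/ɤ/ harmonizes with /y/ ([+round]) → [o]
/e/ harmonizes with /y/ ([+round]) → [ø]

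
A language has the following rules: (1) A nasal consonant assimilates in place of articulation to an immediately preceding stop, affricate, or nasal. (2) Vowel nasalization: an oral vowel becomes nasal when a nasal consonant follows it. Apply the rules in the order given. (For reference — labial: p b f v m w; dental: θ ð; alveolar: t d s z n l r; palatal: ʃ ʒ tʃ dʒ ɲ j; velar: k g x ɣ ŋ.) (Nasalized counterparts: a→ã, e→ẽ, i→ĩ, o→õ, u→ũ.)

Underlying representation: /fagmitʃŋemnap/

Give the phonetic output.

Rule 1: /m/ after /g/ (velar) → [ŋ]
Rule 1: /ŋ/ after /tʃ/ (palatal) → [ɲ]
Rule 1: /n/ after /m/ (labial) → [m]
After rule 1: fagŋitʃɲemmap
Rule 2: /e/ before nasal /m/ → [ẽ]

[fagŋitʃɲẽmmap]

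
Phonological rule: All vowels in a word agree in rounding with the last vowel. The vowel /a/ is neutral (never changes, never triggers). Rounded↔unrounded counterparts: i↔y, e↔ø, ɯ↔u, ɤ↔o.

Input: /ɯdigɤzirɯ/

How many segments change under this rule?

No segment meets the rule's conditions.

0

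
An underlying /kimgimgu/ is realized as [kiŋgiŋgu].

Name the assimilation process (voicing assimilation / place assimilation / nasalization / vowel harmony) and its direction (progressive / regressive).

/m/→[ŋ] /m/→[ŋ].
Each target copies a feature from the following segment, so the direction is regressive.

place assimilation, regressive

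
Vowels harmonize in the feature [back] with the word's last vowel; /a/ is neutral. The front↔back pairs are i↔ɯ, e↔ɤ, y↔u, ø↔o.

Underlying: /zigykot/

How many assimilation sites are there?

2

/i/ harmonizes with /o/ ([+back]) → [ɯ]
/y/ harmonizes with /o/ ([+back]) → [u]
2 segments change.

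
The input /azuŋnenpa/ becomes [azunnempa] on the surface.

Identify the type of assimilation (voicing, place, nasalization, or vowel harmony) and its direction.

/ŋ/→[n] /n/→[m].
Each target copies a feature from the following segment, so the direction is regressive.

place assimilation, regressive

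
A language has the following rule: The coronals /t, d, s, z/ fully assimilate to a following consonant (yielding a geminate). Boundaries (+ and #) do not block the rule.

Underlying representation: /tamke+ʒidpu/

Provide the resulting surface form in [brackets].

[tamke+ʒippu]

/d/ before /p/ → [p] (total assimilation)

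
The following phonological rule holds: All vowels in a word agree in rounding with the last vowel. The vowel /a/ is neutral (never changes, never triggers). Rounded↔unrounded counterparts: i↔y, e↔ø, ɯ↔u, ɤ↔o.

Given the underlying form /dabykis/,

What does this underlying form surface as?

/y/ harmonizes with /i/ ([-round]) → [i]

[dabikis]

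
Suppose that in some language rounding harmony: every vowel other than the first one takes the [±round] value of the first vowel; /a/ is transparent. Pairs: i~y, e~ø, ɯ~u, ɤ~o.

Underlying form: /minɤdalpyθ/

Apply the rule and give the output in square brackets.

[minɤdalpiθ]

/y/ harmonizes with /i/ ([-round]) → [i]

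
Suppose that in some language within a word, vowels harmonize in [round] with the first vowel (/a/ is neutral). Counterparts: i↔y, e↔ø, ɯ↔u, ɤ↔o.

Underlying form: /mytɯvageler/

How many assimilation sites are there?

/ɯ/ harmonizes with /y/ ([+round]) → [u]
/e/ harmonizes with /y/ ([+round]) → [ø]
/e/ harmonizes with /y/ ([+round]) → [ø]
3 segments change.

3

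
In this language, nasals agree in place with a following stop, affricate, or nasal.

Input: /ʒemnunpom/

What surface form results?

[ʒennumpom]

/m/ before /n/ (alveolar) → [n]
/n/ before /p/ (labial) → [m]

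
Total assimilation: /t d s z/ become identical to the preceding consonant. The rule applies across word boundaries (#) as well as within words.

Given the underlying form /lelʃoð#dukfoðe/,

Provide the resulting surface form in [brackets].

/d/ after /ð/ → [ð] (total assimilation)

[lelʃoð#ðukfoðe]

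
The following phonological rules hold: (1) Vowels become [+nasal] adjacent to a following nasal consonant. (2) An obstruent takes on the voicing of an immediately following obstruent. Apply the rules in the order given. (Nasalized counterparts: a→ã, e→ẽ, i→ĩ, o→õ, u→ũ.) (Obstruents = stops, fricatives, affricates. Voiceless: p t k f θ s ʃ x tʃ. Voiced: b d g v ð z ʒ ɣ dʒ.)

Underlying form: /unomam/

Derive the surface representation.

Rule 1: /u/ before nasal /n/ → [ũ]
Rule 1: /o/ before nasal /m/ → [õ]
Rule 1: /a/ before nasal /m/ → [ã]
After rule 1: ũnõmãm
Rule 2: no segment meets the rule's conditions; no change.

[ũnõmãm]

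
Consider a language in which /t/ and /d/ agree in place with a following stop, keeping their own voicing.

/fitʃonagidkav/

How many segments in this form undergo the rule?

/d/ before /k/ (velar) → [g]
1 segment changes.

1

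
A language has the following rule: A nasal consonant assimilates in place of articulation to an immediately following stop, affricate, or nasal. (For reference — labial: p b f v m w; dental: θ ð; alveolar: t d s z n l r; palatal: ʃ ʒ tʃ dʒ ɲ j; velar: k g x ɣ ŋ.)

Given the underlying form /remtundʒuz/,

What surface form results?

[rentuɲdʒuz]

/m/ before /t/ (alveolar) → [n]
/n/ before /dʒ/ (palatal) → [ɲ]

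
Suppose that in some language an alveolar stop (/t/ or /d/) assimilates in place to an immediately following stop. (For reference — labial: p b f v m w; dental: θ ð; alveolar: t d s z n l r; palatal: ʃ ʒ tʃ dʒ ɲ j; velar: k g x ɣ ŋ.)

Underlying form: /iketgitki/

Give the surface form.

/t/ before /g/ (velar) → [k]
/t/ before /k/ (velar) → [k]

[ikekgikki]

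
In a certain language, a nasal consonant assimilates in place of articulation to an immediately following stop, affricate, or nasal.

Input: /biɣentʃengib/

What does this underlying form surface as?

/n/ before /tʃ/ (palatal) → [ɲ]
/n/ before /g/ (velar) → [ŋ]

[biɣeɲtʃeŋgib]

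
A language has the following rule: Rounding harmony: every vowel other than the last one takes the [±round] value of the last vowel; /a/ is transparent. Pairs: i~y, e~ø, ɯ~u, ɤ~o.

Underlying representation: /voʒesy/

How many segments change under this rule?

/e/ harmonizes with /y/ ([+round]) → [ø]
1 segment changes.

1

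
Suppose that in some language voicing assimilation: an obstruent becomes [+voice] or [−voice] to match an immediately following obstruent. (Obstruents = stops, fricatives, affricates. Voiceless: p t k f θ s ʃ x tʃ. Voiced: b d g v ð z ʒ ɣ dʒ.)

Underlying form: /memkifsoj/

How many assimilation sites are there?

No segment meets the rule's conditions.

0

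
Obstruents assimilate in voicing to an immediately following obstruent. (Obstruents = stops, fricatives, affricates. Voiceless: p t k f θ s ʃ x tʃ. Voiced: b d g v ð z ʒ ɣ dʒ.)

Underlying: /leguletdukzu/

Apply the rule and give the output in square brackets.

/t/ before /d/ (voiced) → [d]
/k/ before /z/ (voiced) → [g]

[leguleddugzu]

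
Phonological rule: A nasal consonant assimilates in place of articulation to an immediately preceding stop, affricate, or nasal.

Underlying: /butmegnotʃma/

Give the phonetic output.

[butnegŋotʃɲa]

/m/ after /t/ (alveolar) → [n]
/n/ after /g/ (velar) → [ŋ]
/m/ after /tʃ/ (palatal) → [ɲ]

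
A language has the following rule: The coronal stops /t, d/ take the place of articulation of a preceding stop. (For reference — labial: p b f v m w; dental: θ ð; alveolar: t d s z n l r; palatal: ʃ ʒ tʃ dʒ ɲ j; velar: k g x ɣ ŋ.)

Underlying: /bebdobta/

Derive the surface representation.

[bebbobpa]

/d/ after /b/ (labial) → [b]
/t/ after /b/ (labial) → [p]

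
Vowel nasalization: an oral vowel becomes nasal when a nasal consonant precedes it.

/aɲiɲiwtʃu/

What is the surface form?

/i/ after nasal /ɲ/ → [ĩ]
/i/ after nasal /ɲ/ → [ĩ]

[aɲĩɲĩwtʃu]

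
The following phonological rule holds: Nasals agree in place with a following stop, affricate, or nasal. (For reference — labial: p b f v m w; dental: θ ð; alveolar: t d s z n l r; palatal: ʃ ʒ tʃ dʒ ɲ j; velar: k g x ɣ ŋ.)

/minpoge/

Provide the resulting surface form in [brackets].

[mimpoge]

/n/ before /p/ (labial) → [m]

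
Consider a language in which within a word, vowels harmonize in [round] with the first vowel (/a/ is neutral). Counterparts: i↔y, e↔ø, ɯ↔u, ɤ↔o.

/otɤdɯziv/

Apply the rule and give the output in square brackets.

[otoduzyv]

/ɤ/ harmonizes with /o/ ([+round]) → [o]
/ɯ/ harmonizes with /o/ ([+round]) → [u]
/i/ harmonizes with /o/ ([+round]) → [y]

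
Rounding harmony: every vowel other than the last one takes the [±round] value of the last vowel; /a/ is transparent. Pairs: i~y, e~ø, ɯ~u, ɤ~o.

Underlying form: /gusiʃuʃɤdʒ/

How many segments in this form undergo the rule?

2

/u/ harmonizes with /ɤ/ ([-round]) → [ɯ]
/u/ harmonizes with /ɤ/ ([-round]) → [ɯ]
2 segments change.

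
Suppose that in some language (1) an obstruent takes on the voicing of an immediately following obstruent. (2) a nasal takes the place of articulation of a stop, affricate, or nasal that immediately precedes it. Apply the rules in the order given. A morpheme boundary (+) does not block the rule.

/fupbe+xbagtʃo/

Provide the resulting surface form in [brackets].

[fubbe+ɣbaktʃo]

Rule 1: /p/ before /b/ (voiced) → [b]
Rule 1: /x/ before /b/ (voiced) → [ɣ]
Rule 1: /g/ before /tʃ/ (voiceless) → [k]
After rule 1: fubbe+ɣbaktʃo
Rule 2: no segment meets the rule's conditions; no change.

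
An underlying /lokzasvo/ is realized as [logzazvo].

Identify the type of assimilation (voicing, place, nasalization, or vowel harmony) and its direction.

voicing assimilation, regressive

/k/→[g] /s/→[z].
Each target copies a feature from the following segment, so the direction is regressive.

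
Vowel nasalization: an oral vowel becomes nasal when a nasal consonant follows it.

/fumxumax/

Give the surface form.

[fũmxũmax]

/u/ before nasal /m/ → [ũ]
/u/ before nasal /m/ → [ũ]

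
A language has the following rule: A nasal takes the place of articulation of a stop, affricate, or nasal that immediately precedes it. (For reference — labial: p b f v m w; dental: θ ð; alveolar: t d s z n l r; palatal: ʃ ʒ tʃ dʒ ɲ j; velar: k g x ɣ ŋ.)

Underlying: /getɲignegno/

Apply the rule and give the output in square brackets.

[getnigŋegŋo]

/ɲ/ after /t/ (alveolar) → [n]
/n/ after /g/ (velar) → [ŋ]
/n/ after /g/ (velar) → [ŋ]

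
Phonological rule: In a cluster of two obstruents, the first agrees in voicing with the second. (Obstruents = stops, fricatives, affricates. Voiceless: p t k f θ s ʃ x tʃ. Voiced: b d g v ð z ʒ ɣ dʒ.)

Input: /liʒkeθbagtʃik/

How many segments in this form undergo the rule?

/ʒ/ before /k/ (voiceless) → [ʃ]
/θ/ before /b/ (voiced) → [ð]
/g/ before /tʃ/ (voiceless) → [k]
3 segments change.

3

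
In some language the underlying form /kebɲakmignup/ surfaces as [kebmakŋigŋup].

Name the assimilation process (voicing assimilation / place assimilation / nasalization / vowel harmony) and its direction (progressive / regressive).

/ɲ/→[m] /m/→[ŋ] /n/→[ŋ].
Each target copies a feature from the preceding segment, so the direction is progressive.

place assimilation, progressive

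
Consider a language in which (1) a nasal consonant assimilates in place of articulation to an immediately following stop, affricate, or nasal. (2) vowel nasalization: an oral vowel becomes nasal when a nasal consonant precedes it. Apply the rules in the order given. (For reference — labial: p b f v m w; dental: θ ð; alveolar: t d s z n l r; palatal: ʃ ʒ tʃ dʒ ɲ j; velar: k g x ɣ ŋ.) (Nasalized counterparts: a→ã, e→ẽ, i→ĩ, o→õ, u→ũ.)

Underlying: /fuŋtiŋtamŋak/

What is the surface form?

Rule 1: /ŋ/ before /t/ (alveolar) → [n]
Rule 1: /ŋ/ before /t/ (alveolar) → [n]
Rule 1: /m/ before /ŋ/ (velar) → [ŋ]
After rule 1: funtintaŋŋak
Rule 2: /a/ after nasal /ŋ/ → [ã]

[funtintaŋŋãk]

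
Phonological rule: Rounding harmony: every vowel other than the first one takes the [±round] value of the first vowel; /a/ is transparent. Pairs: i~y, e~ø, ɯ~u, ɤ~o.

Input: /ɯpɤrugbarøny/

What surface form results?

[ɯpɤrɯgbareni]

/u/ harmonizes with /ɯ/ ([-round]) → [ɯ]
/ø/ harmonizes with /ɯ/ ([-round]) → [e]
/y/ harmonizes with /ɯ/ ([-round]) → [i]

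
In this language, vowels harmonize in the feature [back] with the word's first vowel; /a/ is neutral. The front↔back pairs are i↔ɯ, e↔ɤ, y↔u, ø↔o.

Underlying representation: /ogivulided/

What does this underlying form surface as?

/i/ harmonizes with /o/ ([+back]) → [ɯ]
/i/ harmonizes with /o/ ([+back]) → [ɯ]
/e/ harmonizes with /o/ ([+back]) → [ɤ]

[ogɯvulɯdɤd]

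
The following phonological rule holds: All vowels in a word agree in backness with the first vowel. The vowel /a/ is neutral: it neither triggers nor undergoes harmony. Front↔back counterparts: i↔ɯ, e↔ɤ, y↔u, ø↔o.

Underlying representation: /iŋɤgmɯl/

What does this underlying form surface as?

/ɤ/ harmonizes with /i/ ([-back]) → [e]
/ɯ/ harmonizes with /i/ ([-back]) → [i]

[iŋegmil]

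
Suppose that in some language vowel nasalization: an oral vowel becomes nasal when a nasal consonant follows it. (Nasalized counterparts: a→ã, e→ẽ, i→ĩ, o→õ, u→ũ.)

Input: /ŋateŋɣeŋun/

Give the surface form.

/e/ before nasal /ŋ/ → [ẽ]
/e/ before nasal /ŋ/ → [ẽ]
/u/ before nasal /n/ → [ũ]

[ŋatẽŋɣẽŋũn]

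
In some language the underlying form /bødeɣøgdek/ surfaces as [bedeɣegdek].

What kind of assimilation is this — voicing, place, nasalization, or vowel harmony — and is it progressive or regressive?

vowel harmony, regressive

/ø/→[e] /ø/→[e].
Vowels agree with the last vowel, so the harmony is regressive.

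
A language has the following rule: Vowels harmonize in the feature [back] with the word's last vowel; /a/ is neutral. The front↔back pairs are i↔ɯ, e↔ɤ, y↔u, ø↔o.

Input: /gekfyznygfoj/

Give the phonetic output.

/e/ harmonizes with /o/ ([+back]) → [ɤ]
/y/ harmonizes with /o/ ([+back]) → [u]
/y/ harmonizes with /o/ ([+back]) → [u]

[gɤkfuznugfoj]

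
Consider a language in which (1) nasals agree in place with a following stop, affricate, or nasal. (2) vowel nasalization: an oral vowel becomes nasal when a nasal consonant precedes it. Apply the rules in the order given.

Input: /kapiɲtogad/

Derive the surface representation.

[kapintogad]

Rule 1: /ɲ/ before /t/ (alveolar) → [n]
After rule 1: kapintogad
Rule 2: no segment meets the rule's conditions; no change.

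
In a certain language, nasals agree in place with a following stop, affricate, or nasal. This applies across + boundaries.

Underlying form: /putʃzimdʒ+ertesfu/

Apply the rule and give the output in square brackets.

/m/ before /dʒ/ (palatal) → [ɲ]

[putʃziɲdʒ+ertesfu]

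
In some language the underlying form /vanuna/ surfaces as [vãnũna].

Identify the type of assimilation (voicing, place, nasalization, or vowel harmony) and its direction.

nasalization, regressive

/a/→[ã] /u/→[ũ].
Each target copies a feature from the following segment, so the direction is regressive.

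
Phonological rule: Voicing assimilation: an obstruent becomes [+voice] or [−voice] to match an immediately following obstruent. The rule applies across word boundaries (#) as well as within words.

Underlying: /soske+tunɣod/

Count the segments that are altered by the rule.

No segment meets the rule's conditions.

0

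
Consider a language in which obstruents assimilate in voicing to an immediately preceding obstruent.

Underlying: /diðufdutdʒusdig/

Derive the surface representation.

/d/ after /f/ (voiceless) → [t]
/dʒ/ after /t/ (voiceless) → [tʃ]
/d/ after /s/ (voiceless) → [t]

[diðuftuttʃustig]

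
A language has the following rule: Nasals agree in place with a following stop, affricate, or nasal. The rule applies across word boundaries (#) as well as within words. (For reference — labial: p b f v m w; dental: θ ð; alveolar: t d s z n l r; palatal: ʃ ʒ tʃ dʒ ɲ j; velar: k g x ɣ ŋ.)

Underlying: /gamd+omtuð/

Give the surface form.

[gand+ontuð]

/m/ before /d/ (alveolar) → [n]
/m/ before /t/ (alveolar) → [n]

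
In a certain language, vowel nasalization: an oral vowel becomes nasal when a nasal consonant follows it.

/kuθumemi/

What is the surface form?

[kuθũmẽmi]

/u/ before nasal /m/ → [ũ]
/e/ before nasal /m/ → [ẽ]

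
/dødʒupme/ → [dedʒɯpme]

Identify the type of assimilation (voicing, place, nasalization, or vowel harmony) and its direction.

vowel harmony, regressive

/ø/→[e] /u/→[ɯ].
Vowels agree with the last vowel, so the harmony is regressive.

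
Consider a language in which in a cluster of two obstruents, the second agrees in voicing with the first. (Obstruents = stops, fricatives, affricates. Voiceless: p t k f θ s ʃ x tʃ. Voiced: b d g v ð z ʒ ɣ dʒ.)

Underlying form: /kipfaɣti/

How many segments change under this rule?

1

/t/ after /ɣ/ (voiced) → [d]
1 segment changes.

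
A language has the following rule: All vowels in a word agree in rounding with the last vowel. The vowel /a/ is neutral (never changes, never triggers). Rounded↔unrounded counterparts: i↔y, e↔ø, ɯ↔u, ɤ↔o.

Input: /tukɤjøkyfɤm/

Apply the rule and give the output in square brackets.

/u/ harmonizes with /ɤ/ ([-round]) → [ɯ]
/ø/ harmonizes with /ɤ/ ([-round]) → [e]
/y/ harmonizes with /ɤ/ ([-round]) → [i]

[tɯkɤjekifɤm]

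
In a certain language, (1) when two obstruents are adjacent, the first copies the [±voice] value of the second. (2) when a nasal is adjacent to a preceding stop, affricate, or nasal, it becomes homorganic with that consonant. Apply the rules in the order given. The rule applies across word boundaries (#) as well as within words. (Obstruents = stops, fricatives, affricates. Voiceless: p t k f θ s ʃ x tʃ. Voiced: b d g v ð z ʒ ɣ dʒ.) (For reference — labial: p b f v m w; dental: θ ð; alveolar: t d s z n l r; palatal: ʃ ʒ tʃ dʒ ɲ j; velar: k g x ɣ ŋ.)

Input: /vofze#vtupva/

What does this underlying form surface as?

Rule 1: /f/ before /z/ (voiced) → [v]
Rule 1: /v/ before /t/ (voiceless) → [f]
Rule 1: /p/ before /v/ (voiced) → [b]
After rule 1: vovze#ftubva
Rule 2: no segment meets the rule's conditions; no change.

[vovze#ftubva]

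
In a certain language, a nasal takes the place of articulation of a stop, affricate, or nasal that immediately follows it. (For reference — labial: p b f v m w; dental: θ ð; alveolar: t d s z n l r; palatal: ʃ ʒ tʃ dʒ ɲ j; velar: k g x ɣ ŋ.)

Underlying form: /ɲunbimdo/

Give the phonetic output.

[ɲumbindo]

/n/ before /b/ (labial) → [m]
/m/ before /d/ (alveolar) → [n]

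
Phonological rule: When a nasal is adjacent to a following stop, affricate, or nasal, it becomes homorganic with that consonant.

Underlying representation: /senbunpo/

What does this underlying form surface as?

/n/ before /b/ (labial) → [m]
/n/ before /p/ (labial) → [m]

[sembumpo]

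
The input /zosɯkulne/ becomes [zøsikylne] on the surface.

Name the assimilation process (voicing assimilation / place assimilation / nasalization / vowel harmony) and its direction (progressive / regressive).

/o/→[ø] /ɯ/→[i] /u/→[y].
Vowels agree with the last vowel, so the harmony is regressive.

vowel harmony, regressive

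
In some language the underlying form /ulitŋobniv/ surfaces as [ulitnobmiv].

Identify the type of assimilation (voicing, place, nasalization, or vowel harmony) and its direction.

/ŋ/→[n] /n/→[m].
Each target copies a feature from the preceding segment, so the direction is progressive.

place assimilation, progressive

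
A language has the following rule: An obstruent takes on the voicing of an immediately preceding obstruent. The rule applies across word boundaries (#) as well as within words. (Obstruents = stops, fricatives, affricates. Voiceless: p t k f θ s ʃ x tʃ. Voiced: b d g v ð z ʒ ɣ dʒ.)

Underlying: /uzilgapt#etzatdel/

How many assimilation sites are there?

2

/z/ after /t/ (voiceless) → [s]
/d/ after /t/ (voiceless) → [t]
2 segments change.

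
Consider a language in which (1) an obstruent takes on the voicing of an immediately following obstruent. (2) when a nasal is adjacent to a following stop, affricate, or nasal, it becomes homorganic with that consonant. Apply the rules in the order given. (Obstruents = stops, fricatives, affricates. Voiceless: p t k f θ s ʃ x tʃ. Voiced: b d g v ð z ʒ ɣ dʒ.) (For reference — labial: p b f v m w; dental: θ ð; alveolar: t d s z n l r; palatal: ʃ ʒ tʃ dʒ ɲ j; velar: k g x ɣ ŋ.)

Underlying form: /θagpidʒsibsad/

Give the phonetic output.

[θakpitʃsipsad]

Rule 1: /g/ before /p/ (voiceless) → [k]
Rule 1: /dʒ/ before /s/ (voiceless) → [tʃ]
Rule 1: /b/ before /s/ (voiceless) → [p]
After rule 1: θakpitʃsipsad
Rule 2: no segment meets the rule's conditions; no change.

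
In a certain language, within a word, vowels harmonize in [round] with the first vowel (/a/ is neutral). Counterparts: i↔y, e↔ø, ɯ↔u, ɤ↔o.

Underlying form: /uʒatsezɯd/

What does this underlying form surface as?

[uʒatsøzud]

/e/ harmonizes with /u/ ([+round]) → [ø]
/ɯ/ harmonizes with /u/ ([+round]) → [u]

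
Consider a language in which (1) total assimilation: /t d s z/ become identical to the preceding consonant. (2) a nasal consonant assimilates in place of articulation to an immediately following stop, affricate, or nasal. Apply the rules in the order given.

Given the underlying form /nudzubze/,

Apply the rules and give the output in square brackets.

Rule 1: /z/ after /d/ → [d] (total assimilation)
Rule 1: /z/ after /b/ → [b] (total assimilation)
After rule 1: nuddubbe
Rule 2: no segment meets the rule's conditions; no change.

[nuddubbe]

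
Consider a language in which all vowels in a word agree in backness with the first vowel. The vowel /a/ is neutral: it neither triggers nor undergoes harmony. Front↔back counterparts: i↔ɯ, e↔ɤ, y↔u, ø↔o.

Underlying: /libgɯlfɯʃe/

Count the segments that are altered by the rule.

/ɯ/ harmonizes with /i/ ([-back]) → [i]
/ɯ/ harmonizes with /i/ ([-back]) → [i]
2 segments change.

2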